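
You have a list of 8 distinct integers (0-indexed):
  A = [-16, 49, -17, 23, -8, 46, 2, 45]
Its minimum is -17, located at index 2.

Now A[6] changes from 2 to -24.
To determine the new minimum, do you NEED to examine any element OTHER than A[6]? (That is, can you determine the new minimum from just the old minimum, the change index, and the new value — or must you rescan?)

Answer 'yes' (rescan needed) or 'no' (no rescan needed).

Old min = -17 at index 2
Change at index 6: 2 -> -24
Index 6 was NOT the min. New min = min(-17, -24). No rescan of other elements needed.
Needs rescan: no

Answer: no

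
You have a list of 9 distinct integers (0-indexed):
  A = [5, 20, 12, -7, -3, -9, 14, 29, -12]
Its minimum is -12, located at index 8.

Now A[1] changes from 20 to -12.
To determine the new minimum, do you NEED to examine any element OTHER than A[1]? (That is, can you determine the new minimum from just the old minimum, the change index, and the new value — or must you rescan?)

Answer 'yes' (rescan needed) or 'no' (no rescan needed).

Answer: no

Derivation:
Old min = -12 at index 8
Change at index 1: 20 -> -12
Index 1 was NOT the min. New min = min(-12, -12). No rescan of other elements needed.
Needs rescan: no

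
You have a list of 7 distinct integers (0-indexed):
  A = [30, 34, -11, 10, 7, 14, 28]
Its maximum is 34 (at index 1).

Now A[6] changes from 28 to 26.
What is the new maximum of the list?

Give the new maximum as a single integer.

Answer: 34

Derivation:
Old max = 34 (at index 1)
Change: A[6] 28 -> 26
Changed element was NOT the old max.
  New max = max(old_max, new_val) = max(34, 26) = 34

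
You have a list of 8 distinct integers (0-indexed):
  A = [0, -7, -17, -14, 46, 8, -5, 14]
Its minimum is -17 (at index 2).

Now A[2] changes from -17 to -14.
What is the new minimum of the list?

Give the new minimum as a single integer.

Old min = -17 (at index 2)
Change: A[2] -17 -> -14
Changed element WAS the min. Need to check: is -14 still <= all others?
  Min of remaining elements: -14
  New min = min(-14, -14) = -14

Answer: -14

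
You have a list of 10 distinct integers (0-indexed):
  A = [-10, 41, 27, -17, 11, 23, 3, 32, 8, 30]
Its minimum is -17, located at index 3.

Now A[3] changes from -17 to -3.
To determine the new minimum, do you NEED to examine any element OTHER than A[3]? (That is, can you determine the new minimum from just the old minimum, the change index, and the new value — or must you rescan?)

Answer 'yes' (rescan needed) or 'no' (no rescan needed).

Old min = -17 at index 3
Change at index 3: -17 -> -3
Index 3 WAS the min and new value -3 > old min -17. Must rescan other elements to find the new min.
Needs rescan: yes

Answer: yes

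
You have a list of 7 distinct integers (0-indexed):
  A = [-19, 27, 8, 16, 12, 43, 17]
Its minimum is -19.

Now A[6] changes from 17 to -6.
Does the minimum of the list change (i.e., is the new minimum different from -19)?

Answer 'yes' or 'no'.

Old min = -19
Change: A[6] 17 -> -6
Changed element was NOT the min; min changes only if -6 < -19.
New min = -19; changed? no

Answer: no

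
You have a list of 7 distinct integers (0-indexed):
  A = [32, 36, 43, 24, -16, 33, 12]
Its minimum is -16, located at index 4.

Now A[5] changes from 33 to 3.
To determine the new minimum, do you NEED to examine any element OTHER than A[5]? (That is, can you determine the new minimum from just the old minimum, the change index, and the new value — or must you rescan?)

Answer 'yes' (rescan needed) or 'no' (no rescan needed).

Answer: no

Derivation:
Old min = -16 at index 4
Change at index 5: 33 -> 3
Index 5 was NOT the min. New min = min(-16, 3). No rescan of other elements needed.
Needs rescan: no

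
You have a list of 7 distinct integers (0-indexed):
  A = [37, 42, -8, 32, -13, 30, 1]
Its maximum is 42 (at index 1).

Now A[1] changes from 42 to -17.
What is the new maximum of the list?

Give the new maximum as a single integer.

Answer: 37

Derivation:
Old max = 42 (at index 1)
Change: A[1] 42 -> -17
Changed element WAS the max -> may need rescan.
  Max of remaining elements: 37
  New max = max(-17, 37) = 37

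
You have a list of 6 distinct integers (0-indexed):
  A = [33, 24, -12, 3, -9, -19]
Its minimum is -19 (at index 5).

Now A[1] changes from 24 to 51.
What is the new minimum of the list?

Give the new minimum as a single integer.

Answer: -19

Derivation:
Old min = -19 (at index 5)
Change: A[1] 24 -> 51
Changed element was NOT the old min.
  New min = min(old_min, new_val) = min(-19, 51) = -19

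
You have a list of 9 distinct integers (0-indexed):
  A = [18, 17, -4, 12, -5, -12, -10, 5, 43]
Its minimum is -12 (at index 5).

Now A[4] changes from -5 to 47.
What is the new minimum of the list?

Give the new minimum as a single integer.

Answer: -12

Derivation:
Old min = -12 (at index 5)
Change: A[4] -5 -> 47
Changed element was NOT the old min.
  New min = min(old_min, new_val) = min(-12, 47) = -12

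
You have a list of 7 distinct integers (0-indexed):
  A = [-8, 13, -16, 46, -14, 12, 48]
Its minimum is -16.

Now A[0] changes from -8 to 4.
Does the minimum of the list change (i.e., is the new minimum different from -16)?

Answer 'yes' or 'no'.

Answer: no

Derivation:
Old min = -16
Change: A[0] -8 -> 4
Changed element was NOT the min; min changes only if 4 < -16.
New min = -16; changed? no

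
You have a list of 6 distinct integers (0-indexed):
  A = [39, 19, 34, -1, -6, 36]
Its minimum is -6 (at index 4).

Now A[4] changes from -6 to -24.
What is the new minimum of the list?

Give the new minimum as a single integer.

Old min = -6 (at index 4)
Change: A[4] -6 -> -24
Changed element WAS the min. Need to check: is -24 still <= all others?
  Min of remaining elements: -1
  New min = min(-24, -1) = -24

Answer: -24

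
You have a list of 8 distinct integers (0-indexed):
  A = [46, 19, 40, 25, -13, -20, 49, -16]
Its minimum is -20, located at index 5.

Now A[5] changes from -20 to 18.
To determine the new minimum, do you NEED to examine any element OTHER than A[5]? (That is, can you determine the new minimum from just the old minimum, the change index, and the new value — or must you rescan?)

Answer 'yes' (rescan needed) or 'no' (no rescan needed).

Old min = -20 at index 5
Change at index 5: -20 -> 18
Index 5 WAS the min and new value 18 > old min -20. Must rescan other elements to find the new min.
Needs rescan: yes

Answer: yes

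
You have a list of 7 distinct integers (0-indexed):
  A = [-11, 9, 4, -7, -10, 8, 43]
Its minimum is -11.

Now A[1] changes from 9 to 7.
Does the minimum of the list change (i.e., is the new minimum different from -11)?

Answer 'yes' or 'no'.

Old min = -11
Change: A[1] 9 -> 7
Changed element was NOT the min; min changes only if 7 < -11.
New min = -11; changed? no

Answer: no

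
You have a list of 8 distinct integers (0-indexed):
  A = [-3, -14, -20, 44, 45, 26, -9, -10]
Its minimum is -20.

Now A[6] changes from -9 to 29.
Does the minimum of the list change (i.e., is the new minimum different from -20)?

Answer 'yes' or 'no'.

Answer: no

Derivation:
Old min = -20
Change: A[6] -9 -> 29
Changed element was NOT the min; min changes only if 29 < -20.
New min = -20; changed? no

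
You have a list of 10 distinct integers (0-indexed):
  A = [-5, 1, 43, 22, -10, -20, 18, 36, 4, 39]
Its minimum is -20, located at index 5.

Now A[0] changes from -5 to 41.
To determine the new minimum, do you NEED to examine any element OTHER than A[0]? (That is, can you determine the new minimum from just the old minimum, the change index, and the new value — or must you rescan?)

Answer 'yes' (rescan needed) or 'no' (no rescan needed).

Answer: no

Derivation:
Old min = -20 at index 5
Change at index 0: -5 -> 41
Index 0 was NOT the min. New min = min(-20, 41). No rescan of other elements needed.
Needs rescan: no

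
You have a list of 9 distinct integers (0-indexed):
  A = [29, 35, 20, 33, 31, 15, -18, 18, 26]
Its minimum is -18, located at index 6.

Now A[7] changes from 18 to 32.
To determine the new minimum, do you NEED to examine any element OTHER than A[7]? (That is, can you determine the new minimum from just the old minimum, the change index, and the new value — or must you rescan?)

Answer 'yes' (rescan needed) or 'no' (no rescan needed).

Answer: no

Derivation:
Old min = -18 at index 6
Change at index 7: 18 -> 32
Index 7 was NOT the min. New min = min(-18, 32). No rescan of other elements needed.
Needs rescan: no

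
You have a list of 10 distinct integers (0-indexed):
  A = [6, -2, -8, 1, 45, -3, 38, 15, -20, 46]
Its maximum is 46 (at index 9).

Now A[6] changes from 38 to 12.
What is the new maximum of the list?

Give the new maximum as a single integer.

Answer: 46

Derivation:
Old max = 46 (at index 9)
Change: A[6] 38 -> 12
Changed element was NOT the old max.
  New max = max(old_max, new_val) = max(46, 12) = 46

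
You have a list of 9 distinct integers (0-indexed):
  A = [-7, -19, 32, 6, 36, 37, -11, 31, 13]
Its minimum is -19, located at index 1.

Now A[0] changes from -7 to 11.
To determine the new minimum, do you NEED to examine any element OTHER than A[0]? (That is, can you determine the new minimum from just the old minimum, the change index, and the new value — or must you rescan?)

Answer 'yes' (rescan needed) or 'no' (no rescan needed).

Old min = -19 at index 1
Change at index 0: -7 -> 11
Index 0 was NOT the min. New min = min(-19, 11). No rescan of other elements needed.
Needs rescan: no

Answer: no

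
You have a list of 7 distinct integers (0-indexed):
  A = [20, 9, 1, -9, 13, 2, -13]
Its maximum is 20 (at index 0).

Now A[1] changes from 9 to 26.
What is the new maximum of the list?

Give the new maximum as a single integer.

Old max = 20 (at index 0)
Change: A[1] 9 -> 26
Changed element was NOT the old max.
  New max = max(old_max, new_val) = max(20, 26) = 26

Answer: 26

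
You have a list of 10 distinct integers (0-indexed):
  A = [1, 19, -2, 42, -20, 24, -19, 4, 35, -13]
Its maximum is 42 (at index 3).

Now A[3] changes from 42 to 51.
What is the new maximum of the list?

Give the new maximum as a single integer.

Answer: 51

Derivation:
Old max = 42 (at index 3)
Change: A[3] 42 -> 51
Changed element WAS the max -> may need rescan.
  Max of remaining elements: 35
  New max = max(51, 35) = 51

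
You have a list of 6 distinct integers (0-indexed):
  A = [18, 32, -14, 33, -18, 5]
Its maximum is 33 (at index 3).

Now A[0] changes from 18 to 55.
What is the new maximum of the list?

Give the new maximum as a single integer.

Old max = 33 (at index 3)
Change: A[0] 18 -> 55
Changed element was NOT the old max.
  New max = max(old_max, new_val) = max(33, 55) = 55

Answer: 55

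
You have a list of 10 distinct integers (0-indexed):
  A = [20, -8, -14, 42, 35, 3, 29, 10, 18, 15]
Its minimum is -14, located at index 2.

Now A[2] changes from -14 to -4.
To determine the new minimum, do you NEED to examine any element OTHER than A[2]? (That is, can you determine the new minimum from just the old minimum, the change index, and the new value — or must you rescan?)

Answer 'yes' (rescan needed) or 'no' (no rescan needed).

Answer: yes

Derivation:
Old min = -14 at index 2
Change at index 2: -14 -> -4
Index 2 WAS the min and new value -4 > old min -14. Must rescan other elements to find the new min.
Needs rescan: yes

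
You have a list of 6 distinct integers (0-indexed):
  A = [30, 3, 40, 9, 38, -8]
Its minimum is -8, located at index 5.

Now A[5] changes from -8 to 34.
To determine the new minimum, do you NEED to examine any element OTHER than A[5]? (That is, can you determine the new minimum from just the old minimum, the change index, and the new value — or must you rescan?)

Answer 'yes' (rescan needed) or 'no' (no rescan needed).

Answer: yes

Derivation:
Old min = -8 at index 5
Change at index 5: -8 -> 34
Index 5 WAS the min and new value 34 > old min -8. Must rescan other elements to find the new min.
Needs rescan: yes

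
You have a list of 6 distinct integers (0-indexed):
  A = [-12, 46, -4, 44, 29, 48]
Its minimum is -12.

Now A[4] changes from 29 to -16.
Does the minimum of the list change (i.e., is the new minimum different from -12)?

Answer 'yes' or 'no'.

Old min = -12
Change: A[4] 29 -> -16
Changed element was NOT the min; min changes only if -16 < -12.
New min = -16; changed? yes

Answer: yes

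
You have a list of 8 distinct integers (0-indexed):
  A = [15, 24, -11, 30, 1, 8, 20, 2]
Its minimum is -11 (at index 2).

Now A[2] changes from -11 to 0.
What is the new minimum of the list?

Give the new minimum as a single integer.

Old min = -11 (at index 2)
Change: A[2] -11 -> 0
Changed element WAS the min. Need to check: is 0 still <= all others?
  Min of remaining elements: 1
  New min = min(0, 1) = 0

Answer: 0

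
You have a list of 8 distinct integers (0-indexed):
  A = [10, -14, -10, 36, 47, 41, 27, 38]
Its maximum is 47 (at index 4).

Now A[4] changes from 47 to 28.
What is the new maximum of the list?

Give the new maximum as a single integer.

Old max = 47 (at index 4)
Change: A[4] 47 -> 28
Changed element WAS the max -> may need rescan.
  Max of remaining elements: 41
  New max = max(28, 41) = 41

Answer: 41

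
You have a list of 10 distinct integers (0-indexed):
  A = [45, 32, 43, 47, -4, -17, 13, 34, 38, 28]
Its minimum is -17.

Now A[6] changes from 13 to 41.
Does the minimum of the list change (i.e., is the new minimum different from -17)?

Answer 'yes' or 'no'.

Answer: no

Derivation:
Old min = -17
Change: A[6] 13 -> 41
Changed element was NOT the min; min changes only if 41 < -17.
New min = -17; changed? no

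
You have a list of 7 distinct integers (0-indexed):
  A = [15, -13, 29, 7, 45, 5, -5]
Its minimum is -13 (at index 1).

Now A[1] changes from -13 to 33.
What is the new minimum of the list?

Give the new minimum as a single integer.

Old min = -13 (at index 1)
Change: A[1] -13 -> 33
Changed element WAS the min. Need to check: is 33 still <= all others?
  Min of remaining elements: -5
  New min = min(33, -5) = -5

Answer: -5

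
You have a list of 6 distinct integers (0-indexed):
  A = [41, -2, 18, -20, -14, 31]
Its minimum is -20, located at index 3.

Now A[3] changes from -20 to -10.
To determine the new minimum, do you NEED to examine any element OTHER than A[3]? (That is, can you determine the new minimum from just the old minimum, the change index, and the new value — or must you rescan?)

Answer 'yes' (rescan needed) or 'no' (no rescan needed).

Old min = -20 at index 3
Change at index 3: -20 -> -10
Index 3 WAS the min and new value -10 > old min -20. Must rescan other elements to find the new min.
Needs rescan: yes

Answer: yes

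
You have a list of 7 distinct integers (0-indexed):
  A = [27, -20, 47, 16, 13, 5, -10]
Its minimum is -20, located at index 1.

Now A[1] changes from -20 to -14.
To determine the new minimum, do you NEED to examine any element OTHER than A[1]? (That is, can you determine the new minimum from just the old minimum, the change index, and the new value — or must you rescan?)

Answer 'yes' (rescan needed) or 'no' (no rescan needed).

Old min = -20 at index 1
Change at index 1: -20 -> -14
Index 1 WAS the min and new value -14 > old min -20. Must rescan other elements to find the new min.
Needs rescan: yes

Answer: yes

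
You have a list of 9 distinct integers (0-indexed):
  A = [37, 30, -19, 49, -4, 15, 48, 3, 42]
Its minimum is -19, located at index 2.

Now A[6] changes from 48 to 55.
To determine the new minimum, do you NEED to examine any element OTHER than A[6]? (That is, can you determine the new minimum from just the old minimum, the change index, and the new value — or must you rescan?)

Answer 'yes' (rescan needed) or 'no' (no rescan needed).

Answer: no

Derivation:
Old min = -19 at index 2
Change at index 6: 48 -> 55
Index 6 was NOT the min. New min = min(-19, 55). No rescan of other elements needed.
Needs rescan: no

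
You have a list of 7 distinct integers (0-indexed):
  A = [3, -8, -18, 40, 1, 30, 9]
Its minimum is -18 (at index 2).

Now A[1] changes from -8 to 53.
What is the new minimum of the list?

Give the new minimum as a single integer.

Old min = -18 (at index 2)
Change: A[1] -8 -> 53
Changed element was NOT the old min.
  New min = min(old_min, new_val) = min(-18, 53) = -18

Answer: -18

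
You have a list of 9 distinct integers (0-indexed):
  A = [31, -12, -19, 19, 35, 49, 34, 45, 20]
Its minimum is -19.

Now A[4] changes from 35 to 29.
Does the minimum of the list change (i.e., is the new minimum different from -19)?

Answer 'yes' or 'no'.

Answer: no

Derivation:
Old min = -19
Change: A[4] 35 -> 29
Changed element was NOT the min; min changes only if 29 < -19.
New min = -19; changed? no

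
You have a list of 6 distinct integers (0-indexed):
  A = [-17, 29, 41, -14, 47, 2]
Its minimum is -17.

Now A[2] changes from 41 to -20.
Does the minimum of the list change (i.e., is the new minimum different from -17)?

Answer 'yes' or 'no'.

Answer: yes

Derivation:
Old min = -17
Change: A[2] 41 -> -20
Changed element was NOT the min; min changes only if -20 < -17.
New min = -20; changed? yes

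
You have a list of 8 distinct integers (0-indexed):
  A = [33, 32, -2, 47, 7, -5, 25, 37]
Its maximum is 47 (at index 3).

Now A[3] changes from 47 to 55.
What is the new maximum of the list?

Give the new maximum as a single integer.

Answer: 55

Derivation:
Old max = 47 (at index 3)
Change: A[3] 47 -> 55
Changed element WAS the max -> may need rescan.
  Max of remaining elements: 37
  New max = max(55, 37) = 55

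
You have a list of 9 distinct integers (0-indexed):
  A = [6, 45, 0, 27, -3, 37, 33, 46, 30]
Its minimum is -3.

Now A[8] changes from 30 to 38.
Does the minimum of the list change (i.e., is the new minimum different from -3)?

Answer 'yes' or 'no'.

Answer: no

Derivation:
Old min = -3
Change: A[8] 30 -> 38
Changed element was NOT the min; min changes only if 38 < -3.
New min = -3; changed? no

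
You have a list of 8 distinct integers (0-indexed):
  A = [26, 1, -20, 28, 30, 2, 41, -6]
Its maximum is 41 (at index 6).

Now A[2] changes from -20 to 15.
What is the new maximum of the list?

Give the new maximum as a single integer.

Old max = 41 (at index 6)
Change: A[2] -20 -> 15
Changed element was NOT the old max.
  New max = max(old_max, new_val) = max(41, 15) = 41

Answer: 41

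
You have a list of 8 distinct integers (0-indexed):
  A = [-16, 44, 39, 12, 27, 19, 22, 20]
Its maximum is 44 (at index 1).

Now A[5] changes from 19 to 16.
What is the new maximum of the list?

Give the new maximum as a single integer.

Answer: 44

Derivation:
Old max = 44 (at index 1)
Change: A[5] 19 -> 16
Changed element was NOT the old max.
  New max = max(old_max, new_val) = max(44, 16) = 44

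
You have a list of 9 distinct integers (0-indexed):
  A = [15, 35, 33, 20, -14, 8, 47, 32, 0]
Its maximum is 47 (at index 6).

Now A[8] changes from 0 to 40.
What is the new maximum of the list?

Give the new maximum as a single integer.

Answer: 47

Derivation:
Old max = 47 (at index 6)
Change: A[8] 0 -> 40
Changed element was NOT the old max.
  New max = max(old_max, new_val) = max(47, 40) = 47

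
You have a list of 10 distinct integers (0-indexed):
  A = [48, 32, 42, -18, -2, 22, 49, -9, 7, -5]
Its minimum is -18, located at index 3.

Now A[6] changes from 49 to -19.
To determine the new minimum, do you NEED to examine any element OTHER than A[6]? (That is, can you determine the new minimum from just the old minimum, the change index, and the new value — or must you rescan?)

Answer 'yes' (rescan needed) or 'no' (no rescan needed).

Old min = -18 at index 3
Change at index 6: 49 -> -19
Index 6 was NOT the min. New min = min(-18, -19). No rescan of other elements needed.
Needs rescan: no

Answer: no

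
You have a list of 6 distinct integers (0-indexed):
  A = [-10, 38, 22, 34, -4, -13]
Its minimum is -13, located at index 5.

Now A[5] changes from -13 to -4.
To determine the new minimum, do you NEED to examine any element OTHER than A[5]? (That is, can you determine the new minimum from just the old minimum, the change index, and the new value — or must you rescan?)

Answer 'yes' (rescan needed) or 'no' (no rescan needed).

Answer: yes

Derivation:
Old min = -13 at index 5
Change at index 5: -13 -> -4
Index 5 WAS the min and new value -4 > old min -13. Must rescan other elements to find the new min.
Needs rescan: yes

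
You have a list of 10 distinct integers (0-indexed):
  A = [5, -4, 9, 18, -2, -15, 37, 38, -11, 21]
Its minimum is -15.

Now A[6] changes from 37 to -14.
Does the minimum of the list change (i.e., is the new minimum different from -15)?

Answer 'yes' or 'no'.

Old min = -15
Change: A[6] 37 -> -14
Changed element was NOT the min; min changes only if -14 < -15.
New min = -15; changed? no

Answer: no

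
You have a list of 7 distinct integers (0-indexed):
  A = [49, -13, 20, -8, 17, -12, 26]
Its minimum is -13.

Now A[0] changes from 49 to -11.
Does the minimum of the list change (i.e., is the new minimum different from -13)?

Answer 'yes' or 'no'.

Old min = -13
Change: A[0] 49 -> -11
Changed element was NOT the min; min changes only if -11 < -13.
New min = -13; changed? no

Answer: no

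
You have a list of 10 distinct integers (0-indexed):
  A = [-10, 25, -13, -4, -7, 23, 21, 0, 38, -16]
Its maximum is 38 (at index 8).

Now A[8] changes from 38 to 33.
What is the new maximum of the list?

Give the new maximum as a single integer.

Old max = 38 (at index 8)
Change: A[8] 38 -> 33
Changed element WAS the max -> may need rescan.
  Max of remaining elements: 25
  New max = max(33, 25) = 33

Answer: 33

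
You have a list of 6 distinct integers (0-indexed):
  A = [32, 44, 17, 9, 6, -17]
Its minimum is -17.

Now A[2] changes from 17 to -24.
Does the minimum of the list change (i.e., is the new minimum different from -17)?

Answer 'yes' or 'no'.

Answer: yes

Derivation:
Old min = -17
Change: A[2] 17 -> -24
Changed element was NOT the min; min changes only if -24 < -17.
New min = -24; changed? yes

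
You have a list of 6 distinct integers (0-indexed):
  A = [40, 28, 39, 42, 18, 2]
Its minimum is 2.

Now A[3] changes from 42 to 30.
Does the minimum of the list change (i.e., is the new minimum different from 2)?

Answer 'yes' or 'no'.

Answer: no

Derivation:
Old min = 2
Change: A[3] 42 -> 30
Changed element was NOT the min; min changes only if 30 < 2.
New min = 2; changed? no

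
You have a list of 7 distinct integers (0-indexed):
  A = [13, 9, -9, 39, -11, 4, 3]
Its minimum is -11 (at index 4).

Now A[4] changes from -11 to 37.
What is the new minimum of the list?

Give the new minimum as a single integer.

Old min = -11 (at index 4)
Change: A[4] -11 -> 37
Changed element WAS the min. Need to check: is 37 still <= all others?
  Min of remaining elements: -9
  New min = min(37, -9) = -9

Answer: -9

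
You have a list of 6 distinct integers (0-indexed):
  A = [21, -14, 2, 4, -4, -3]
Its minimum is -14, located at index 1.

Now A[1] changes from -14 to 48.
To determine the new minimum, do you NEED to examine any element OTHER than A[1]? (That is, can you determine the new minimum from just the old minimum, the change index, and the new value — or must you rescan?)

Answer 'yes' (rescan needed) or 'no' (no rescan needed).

Old min = -14 at index 1
Change at index 1: -14 -> 48
Index 1 WAS the min and new value 48 > old min -14. Must rescan other elements to find the new min.
Needs rescan: yes

Answer: yes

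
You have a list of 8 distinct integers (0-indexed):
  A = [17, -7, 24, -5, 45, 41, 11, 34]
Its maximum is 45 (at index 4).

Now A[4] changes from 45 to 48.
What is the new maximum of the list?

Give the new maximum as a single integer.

Answer: 48

Derivation:
Old max = 45 (at index 4)
Change: A[4] 45 -> 48
Changed element WAS the max -> may need rescan.
  Max of remaining elements: 41
  New max = max(48, 41) = 48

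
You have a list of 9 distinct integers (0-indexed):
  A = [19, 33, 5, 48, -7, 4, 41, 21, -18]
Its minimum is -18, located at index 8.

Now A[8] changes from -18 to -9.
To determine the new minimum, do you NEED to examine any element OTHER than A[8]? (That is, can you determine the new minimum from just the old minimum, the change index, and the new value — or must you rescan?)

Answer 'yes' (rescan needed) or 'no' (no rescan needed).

Answer: yes

Derivation:
Old min = -18 at index 8
Change at index 8: -18 -> -9
Index 8 WAS the min and new value -9 > old min -18. Must rescan other elements to find the new min.
Needs rescan: yes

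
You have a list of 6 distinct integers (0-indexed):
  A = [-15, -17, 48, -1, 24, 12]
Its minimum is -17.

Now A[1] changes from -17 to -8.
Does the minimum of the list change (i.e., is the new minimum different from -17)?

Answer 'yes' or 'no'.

Old min = -17
Change: A[1] -17 -> -8
Changed element was the min; new min must be rechecked.
New min = -15; changed? yes

Answer: yes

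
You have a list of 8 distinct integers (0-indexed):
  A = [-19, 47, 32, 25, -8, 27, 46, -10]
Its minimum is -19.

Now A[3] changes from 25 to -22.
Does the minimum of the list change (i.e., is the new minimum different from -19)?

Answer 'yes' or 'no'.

Old min = -19
Change: A[3] 25 -> -22
Changed element was NOT the min; min changes only if -22 < -19.
New min = -22; changed? yes

Answer: yes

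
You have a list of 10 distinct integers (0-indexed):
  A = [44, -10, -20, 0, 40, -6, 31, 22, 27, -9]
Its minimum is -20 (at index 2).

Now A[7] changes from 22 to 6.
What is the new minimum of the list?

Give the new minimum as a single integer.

Answer: -20

Derivation:
Old min = -20 (at index 2)
Change: A[7] 22 -> 6
Changed element was NOT the old min.
  New min = min(old_min, new_val) = min(-20, 6) = -20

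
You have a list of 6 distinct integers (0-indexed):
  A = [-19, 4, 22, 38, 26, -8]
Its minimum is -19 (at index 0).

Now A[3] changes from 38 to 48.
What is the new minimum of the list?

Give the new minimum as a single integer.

Old min = -19 (at index 0)
Change: A[3] 38 -> 48
Changed element was NOT the old min.
  New min = min(old_min, new_val) = min(-19, 48) = -19

Answer: -19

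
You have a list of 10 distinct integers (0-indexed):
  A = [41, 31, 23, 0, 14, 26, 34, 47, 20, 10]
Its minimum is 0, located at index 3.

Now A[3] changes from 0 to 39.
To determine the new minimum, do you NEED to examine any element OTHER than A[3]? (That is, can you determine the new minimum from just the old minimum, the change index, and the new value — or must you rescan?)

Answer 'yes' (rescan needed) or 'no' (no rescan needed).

Answer: yes

Derivation:
Old min = 0 at index 3
Change at index 3: 0 -> 39
Index 3 WAS the min and new value 39 > old min 0. Must rescan other elements to find the new min.
Needs rescan: yes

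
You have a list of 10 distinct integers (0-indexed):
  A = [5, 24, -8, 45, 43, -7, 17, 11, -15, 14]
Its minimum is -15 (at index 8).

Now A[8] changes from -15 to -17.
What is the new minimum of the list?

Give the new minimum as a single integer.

Answer: -17

Derivation:
Old min = -15 (at index 8)
Change: A[8] -15 -> -17
Changed element WAS the min. Need to check: is -17 still <= all others?
  Min of remaining elements: -8
  New min = min(-17, -8) = -17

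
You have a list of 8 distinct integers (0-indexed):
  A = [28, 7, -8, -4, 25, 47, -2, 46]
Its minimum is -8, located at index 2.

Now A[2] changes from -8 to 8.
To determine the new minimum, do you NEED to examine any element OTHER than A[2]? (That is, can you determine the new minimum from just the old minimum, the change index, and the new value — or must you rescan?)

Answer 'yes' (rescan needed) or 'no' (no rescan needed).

Old min = -8 at index 2
Change at index 2: -8 -> 8
Index 2 WAS the min and new value 8 > old min -8. Must rescan other elements to find the new min.
Needs rescan: yes

Answer: yes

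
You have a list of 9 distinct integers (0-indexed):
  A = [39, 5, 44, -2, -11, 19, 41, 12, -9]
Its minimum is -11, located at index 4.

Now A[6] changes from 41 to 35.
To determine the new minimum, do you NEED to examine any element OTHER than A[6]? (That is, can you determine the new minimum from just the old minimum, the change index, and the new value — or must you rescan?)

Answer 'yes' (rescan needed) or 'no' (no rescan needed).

Answer: no

Derivation:
Old min = -11 at index 4
Change at index 6: 41 -> 35
Index 6 was NOT the min. New min = min(-11, 35). No rescan of other elements needed.
Needs rescan: no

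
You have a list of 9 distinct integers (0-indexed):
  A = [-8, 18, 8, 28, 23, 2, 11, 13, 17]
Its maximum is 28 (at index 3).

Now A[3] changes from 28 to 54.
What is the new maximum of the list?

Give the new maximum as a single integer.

Old max = 28 (at index 3)
Change: A[3] 28 -> 54
Changed element WAS the max -> may need rescan.
  Max of remaining elements: 23
  New max = max(54, 23) = 54

Answer: 54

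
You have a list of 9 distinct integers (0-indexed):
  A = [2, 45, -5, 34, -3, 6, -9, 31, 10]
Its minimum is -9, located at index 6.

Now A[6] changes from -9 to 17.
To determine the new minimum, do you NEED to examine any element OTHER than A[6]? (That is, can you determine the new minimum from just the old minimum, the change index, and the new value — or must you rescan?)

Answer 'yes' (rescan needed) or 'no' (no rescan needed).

Answer: yes

Derivation:
Old min = -9 at index 6
Change at index 6: -9 -> 17
Index 6 WAS the min and new value 17 > old min -9. Must rescan other elements to find the new min.
Needs rescan: yes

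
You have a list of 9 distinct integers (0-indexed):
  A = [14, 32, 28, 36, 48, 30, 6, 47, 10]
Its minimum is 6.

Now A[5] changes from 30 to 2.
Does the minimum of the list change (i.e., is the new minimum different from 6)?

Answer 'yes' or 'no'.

Answer: yes

Derivation:
Old min = 6
Change: A[5] 30 -> 2
Changed element was NOT the min; min changes only if 2 < 6.
New min = 2; changed? yes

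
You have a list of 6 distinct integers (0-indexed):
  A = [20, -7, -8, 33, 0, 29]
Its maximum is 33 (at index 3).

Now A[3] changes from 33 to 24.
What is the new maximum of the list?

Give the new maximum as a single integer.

Old max = 33 (at index 3)
Change: A[3] 33 -> 24
Changed element WAS the max -> may need rescan.
  Max of remaining elements: 29
  New max = max(24, 29) = 29

Answer: 29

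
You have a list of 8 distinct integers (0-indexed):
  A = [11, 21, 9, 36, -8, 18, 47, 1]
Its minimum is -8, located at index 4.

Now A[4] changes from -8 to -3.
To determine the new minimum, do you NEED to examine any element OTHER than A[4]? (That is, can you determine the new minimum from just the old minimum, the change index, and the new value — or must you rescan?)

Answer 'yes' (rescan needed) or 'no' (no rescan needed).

Answer: yes

Derivation:
Old min = -8 at index 4
Change at index 4: -8 -> -3
Index 4 WAS the min and new value -3 > old min -8. Must rescan other elements to find the new min.
Needs rescan: yes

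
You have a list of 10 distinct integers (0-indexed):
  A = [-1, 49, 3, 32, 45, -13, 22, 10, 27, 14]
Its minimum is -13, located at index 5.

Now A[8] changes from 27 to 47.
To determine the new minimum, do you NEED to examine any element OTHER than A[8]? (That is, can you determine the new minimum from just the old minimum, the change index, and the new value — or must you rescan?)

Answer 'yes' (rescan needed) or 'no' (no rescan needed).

Answer: no

Derivation:
Old min = -13 at index 5
Change at index 8: 27 -> 47
Index 8 was NOT the min. New min = min(-13, 47). No rescan of other elements needed.
Needs rescan: no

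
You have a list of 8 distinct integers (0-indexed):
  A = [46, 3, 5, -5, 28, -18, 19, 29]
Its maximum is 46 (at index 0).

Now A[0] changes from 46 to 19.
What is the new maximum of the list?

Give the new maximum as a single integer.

Old max = 46 (at index 0)
Change: A[0] 46 -> 19
Changed element WAS the max -> may need rescan.
  Max of remaining elements: 29
  New max = max(19, 29) = 29

Answer: 29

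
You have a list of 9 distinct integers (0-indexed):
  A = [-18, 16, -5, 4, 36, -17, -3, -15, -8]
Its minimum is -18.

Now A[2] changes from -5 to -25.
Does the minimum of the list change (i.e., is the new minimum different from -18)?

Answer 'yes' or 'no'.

Answer: yes

Derivation:
Old min = -18
Change: A[2] -5 -> -25
Changed element was NOT the min; min changes only if -25 < -18.
New min = -25; changed? yes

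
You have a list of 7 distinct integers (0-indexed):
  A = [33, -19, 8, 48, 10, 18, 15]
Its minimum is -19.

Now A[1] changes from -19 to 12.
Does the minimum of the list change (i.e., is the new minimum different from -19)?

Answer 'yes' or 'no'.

Old min = -19
Change: A[1] -19 -> 12
Changed element was the min; new min must be rechecked.
New min = 8; changed? yes

Answer: yes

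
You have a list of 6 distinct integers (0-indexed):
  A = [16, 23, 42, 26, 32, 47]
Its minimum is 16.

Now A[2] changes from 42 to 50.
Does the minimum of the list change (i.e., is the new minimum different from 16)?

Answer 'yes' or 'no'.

Old min = 16
Change: A[2] 42 -> 50
Changed element was NOT the min; min changes only if 50 < 16.
New min = 16; changed? no

Answer: no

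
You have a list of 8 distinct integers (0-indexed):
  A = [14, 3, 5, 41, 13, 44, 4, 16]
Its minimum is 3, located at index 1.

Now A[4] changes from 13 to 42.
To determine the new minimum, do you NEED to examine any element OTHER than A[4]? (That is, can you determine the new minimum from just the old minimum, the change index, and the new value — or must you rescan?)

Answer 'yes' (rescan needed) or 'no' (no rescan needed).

Answer: no

Derivation:
Old min = 3 at index 1
Change at index 4: 13 -> 42
Index 4 was NOT the min. New min = min(3, 42). No rescan of other elements needed.
Needs rescan: no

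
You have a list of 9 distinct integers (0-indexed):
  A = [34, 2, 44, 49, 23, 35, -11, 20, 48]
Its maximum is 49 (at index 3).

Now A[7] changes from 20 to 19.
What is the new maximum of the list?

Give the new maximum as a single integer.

Answer: 49

Derivation:
Old max = 49 (at index 3)
Change: A[7] 20 -> 19
Changed element was NOT the old max.
  New max = max(old_max, new_val) = max(49, 19) = 49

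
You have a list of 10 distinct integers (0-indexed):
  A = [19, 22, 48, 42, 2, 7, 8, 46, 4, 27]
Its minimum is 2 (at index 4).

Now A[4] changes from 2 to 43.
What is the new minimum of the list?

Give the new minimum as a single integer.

Answer: 4

Derivation:
Old min = 2 (at index 4)
Change: A[4] 2 -> 43
Changed element WAS the min. Need to check: is 43 still <= all others?
  Min of remaining elements: 4
  New min = min(43, 4) = 4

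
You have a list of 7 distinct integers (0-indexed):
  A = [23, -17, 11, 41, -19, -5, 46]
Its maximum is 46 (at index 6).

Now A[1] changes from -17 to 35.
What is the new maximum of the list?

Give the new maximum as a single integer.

Answer: 46

Derivation:
Old max = 46 (at index 6)
Change: A[1] -17 -> 35
Changed element was NOT the old max.
  New max = max(old_max, new_val) = max(46, 35) = 46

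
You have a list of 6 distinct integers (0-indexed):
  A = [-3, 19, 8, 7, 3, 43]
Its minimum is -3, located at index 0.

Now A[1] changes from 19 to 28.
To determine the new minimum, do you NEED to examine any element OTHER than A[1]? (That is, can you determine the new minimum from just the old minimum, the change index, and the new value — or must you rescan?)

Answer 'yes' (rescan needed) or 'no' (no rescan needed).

Answer: no

Derivation:
Old min = -3 at index 0
Change at index 1: 19 -> 28
Index 1 was NOT the min. New min = min(-3, 28). No rescan of other elements needed.
Needs rescan: no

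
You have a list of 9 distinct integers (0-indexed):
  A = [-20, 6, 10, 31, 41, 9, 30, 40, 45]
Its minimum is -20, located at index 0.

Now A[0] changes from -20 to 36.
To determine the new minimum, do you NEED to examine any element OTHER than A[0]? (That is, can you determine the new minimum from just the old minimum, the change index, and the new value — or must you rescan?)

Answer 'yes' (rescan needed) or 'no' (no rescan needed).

Old min = -20 at index 0
Change at index 0: -20 -> 36
Index 0 WAS the min and new value 36 > old min -20. Must rescan other elements to find the new min.
Needs rescan: yes

Answer: yes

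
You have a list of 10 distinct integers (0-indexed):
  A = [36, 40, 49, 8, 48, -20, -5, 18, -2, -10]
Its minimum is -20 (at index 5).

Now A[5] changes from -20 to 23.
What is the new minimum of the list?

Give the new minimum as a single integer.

Answer: -10

Derivation:
Old min = -20 (at index 5)
Change: A[5] -20 -> 23
Changed element WAS the min. Need to check: is 23 still <= all others?
  Min of remaining elements: -10
  New min = min(23, -10) = -10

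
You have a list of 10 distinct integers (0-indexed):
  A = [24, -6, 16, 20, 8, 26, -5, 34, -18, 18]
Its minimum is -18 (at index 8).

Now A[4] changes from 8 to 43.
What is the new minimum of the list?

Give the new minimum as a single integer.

Old min = -18 (at index 8)
Change: A[4] 8 -> 43
Changed element was NOT the old min.
  New min = min(old_min, new_val) = min(-18, 43) = -18

Answer: -18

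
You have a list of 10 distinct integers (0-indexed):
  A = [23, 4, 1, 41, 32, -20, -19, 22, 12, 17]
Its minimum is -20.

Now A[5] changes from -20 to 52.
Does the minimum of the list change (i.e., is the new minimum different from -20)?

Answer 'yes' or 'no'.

Old min = -20
Change: A[5] -20 -> 52
Changed element was the min; new min must be rechecked.
New min = -19; changed? yes

Answer: yes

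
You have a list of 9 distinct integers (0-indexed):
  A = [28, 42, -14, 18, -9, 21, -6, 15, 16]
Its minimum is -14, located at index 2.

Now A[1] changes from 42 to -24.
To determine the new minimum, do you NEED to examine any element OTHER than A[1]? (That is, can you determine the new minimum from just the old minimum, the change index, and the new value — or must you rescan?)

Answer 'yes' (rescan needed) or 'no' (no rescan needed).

Old min = -14 at index 2
Change at index 1: 42 -> -24
Index 1 was NOT the min. New min = min(-14, -24). No rescan of other elements needed.
Needs rescan: no

Answer: no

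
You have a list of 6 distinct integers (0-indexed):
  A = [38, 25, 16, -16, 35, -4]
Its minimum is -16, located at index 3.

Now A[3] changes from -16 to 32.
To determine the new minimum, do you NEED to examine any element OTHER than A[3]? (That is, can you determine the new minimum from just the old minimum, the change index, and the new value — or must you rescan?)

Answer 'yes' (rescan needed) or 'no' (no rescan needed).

Answer: yes

Derivation:
Old min = -16 at index 3
Change at index 3: -16 -> 32
Index 3 WAS the min and new value 32 > old min -16. Must rescan other elements to find the new min.
Needs rescan: yes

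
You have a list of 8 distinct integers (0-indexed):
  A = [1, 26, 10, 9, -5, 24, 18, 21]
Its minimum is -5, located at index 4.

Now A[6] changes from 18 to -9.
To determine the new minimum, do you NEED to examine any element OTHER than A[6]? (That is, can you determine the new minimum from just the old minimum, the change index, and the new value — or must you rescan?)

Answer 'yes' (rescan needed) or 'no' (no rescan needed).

Answer: no

Derivation:
Old min = -5 at index 4
Change at index 6: 18 -> -9
Index 6 was NOT the min. New min = min(-5, -9). No rescan of other elements needed.
Needs rescan: no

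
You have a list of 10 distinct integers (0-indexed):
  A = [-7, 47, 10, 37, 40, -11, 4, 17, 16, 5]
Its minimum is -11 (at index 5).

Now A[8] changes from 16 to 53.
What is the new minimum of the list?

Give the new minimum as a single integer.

Old min = -11 (at index 5)
Change: A[8] 16 -> 53
Changed element was NOT the old min.
  New min = min(old_min, new_val) = min(-11, 53) = -11

Answer: -11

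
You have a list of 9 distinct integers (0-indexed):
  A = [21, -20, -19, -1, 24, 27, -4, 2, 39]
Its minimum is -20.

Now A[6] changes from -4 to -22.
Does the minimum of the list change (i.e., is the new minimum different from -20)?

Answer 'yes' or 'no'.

Old min = -20
Change: A[6] -4 -> -22
Changed element was NOT the min; min changes only if -22 < -20.
New min = -22; changed? yes

Answer: yes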